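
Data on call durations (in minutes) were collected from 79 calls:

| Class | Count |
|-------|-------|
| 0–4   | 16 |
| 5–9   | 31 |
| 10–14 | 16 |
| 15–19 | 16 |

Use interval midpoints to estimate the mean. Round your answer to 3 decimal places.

9.025

Midpoints: 2, 7, 12, 17
Σfm = 16×2 + 31×7 + 16×12 + 16×17 = 713
n = Σf = 79
Mean = 713 / 79 = 9.0253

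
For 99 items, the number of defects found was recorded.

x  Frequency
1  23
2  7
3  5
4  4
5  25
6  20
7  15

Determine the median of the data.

Cumulative frequencies: 23, 30, 35, 39, 64, 84, 99
n = 99, so the median is the value in position (n+1)/2 = 50.
Position 50 falls at value 5.

5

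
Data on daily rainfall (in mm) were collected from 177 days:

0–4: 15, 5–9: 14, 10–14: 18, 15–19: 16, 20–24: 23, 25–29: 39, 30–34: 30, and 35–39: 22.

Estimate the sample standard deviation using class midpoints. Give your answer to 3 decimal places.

10.729

Midpoints: 2, 7, 12, 17, 22, 27, 32, 37
n = 177, Σfm = 3949, mean = 22.3107
Σfm² = 108363
Σf(m − x̄)² = Σfm² − (Σfm)²/n = 108363 − 3949²/177 = 20257.9096
Sample variance = 20257.9096 / 176 = 115.1018
Standard deviation = √115.1018 = 10.7285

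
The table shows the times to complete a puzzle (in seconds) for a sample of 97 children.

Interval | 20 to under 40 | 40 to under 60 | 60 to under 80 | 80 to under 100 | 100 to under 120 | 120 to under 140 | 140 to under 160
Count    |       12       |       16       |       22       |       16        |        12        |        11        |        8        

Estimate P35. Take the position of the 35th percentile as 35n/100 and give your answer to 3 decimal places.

65.409

Cumulative frequencies: 12, 28, 50, 66, 78, 89, 97
n = 97; position = 35n/100 = 33.95.
This falls in the class 60 to under 80: L = 60, F = 28, f = 22, h = 20.
35th percentile ≈ 60 + ((33.95 − 28) / 22) × 20 = 65.4091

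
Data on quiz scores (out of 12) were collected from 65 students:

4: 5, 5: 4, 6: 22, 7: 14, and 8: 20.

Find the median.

7

Cumulative frequencies: 5, 9, 31, 45, 65
n = 65, so the median is the value in position (n+1)/2 = 33.
Position 33 falls at value 7.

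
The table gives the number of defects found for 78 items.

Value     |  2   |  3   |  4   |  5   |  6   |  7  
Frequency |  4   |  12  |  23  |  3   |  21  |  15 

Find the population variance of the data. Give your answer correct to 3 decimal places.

Values: 2, 3, 4, 5, 6, 7
n = 78, Σfx = 382, mean = 4.8974
Σfx² = 2058
Σf(x − x̄)² = Σfx² − (Σfx)²/n = 2058 − 382²/78 = 187.1795
Population variance = 187.1795 / 78 = 2.3997

2.400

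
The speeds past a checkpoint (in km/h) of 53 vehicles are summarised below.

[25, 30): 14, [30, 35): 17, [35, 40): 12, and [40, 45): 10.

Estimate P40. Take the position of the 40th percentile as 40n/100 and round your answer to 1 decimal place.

Cumulative frequencies: 14, 31, 43, 53
n = 53; position = 40n/100 = 21.2.
This falls in the class [30, 35): L = 30, F = 14, f = 17, h = 5.
40th percentile ≈ 30 + ((21.2 − 14) / 17) × 5 = 32.1176

32.1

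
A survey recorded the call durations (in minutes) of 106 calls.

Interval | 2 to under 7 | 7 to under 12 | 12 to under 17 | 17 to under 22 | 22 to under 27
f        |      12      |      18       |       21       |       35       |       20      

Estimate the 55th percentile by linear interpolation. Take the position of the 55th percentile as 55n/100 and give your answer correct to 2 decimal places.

18.04

Cumulative frequencies: 12, 30, 51, 86, 106
n = 106; position = 55n/100 = 58.3.
This falls in the class 17 to under 22: L = 17, F = 51, f = 35, h = 5.
55th percentile ≈ 17 + ((58.3 − 51) / 35) × 5 = 18.0429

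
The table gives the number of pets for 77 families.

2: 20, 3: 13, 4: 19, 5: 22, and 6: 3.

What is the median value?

4

Cumulative frequencies: 20, 33, 52, 74, 77
n = 77, so the median is the value in position (n+1)/2 = 39.
Position 39 falls at value 4.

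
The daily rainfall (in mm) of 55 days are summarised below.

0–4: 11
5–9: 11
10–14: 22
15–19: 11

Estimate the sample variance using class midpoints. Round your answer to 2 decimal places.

Midpoints: 2, 7, 12, 17
n = 55, Σfm = 550, mean = 10.0000
Σfm² = 6930
Σf(m − x̄)² = Σfm² − (Σfm)²/n = 6930 − 550²/55 = 1430.0000
Sample variance = 1430.0000 / 54 = 26.4815

26.48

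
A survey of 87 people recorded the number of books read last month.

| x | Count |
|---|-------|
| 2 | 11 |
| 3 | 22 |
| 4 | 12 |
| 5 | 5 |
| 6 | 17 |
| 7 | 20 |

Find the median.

4

Cumulative frequencies: 11, 33, 45, 50, 67, 87
n = 87, so the median is the value in position (n+1)/2 = 44.
Position 44 falls at value 4.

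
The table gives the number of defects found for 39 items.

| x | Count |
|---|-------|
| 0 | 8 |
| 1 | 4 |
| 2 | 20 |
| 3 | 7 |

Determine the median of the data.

Cumulative frequencies: 8, 12, 32, 39
n = 39, so the median is the value in position (n+1)/2 = 20.
Position 20 falls at value 2.

2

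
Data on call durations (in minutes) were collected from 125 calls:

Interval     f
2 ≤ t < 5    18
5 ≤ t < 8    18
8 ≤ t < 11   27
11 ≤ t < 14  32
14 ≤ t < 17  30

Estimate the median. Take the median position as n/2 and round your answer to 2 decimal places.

Cumulative frequencies: 18, 36, 63, 95, 125
n = 125; position = n/2 = 62.5.
This falls in the class 8 ≤ t < 11: L = 8, F = 36, f = 27, h = 3.
Median ≈ 8 + ((62.5 − 36) / 27) × 3 = 10.9444

10.94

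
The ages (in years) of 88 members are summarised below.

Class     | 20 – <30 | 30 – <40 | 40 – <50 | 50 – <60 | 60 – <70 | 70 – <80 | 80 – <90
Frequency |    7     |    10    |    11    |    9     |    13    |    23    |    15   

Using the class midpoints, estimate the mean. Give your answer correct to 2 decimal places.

60.91

Midpoints: 25, 35, 45, 55, 65, 75, 85
Σfm = 7×25 + 10×35 + 11×45 + 9×55 + 13×65 + 23×75 + 15×85 = 5360
n = Σf = 88
Mean = 5360 / 88 = 60.9091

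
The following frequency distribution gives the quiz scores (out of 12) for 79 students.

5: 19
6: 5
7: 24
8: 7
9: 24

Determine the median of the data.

Cumulative frequencies: 19, 24, 48, 55, 79
n = 79, so the median is the value in position (n+1)/2 = 40.
Position 40 falls at value 7.

7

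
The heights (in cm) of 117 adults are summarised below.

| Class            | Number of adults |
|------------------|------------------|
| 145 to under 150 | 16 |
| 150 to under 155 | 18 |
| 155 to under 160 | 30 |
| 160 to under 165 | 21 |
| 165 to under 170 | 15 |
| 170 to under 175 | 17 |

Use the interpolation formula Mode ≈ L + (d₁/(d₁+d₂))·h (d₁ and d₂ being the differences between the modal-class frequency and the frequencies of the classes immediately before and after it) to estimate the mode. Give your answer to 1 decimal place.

Modal class: 155 to under 160 (highest frequency 30).
d₁ = 30 − 18 = 12, d₂ = 30 − 21 = 9
Mode ≈ 155 + (12/(12+9)) × 5 = 155 + 2.8571 = 157.8571

157.9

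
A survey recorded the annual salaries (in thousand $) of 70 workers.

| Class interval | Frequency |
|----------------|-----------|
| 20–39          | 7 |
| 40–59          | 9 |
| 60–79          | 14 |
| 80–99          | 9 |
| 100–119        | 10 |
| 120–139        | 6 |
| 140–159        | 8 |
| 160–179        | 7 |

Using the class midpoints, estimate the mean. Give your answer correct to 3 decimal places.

Midpoints: 29.5, 49.5, 69.5, 89.5, 109.5, 129.5, 149.5, 169.5
Σfm = 7×29.5 + 9×49.5 + 14×69.5 + 9×89.5 + 10×109.5 + 6×129.5 + 8×149.5 + 7×169.5 = 6685
n = Σf = 70
Mean = 6685 / 70 = 95.5000

95.500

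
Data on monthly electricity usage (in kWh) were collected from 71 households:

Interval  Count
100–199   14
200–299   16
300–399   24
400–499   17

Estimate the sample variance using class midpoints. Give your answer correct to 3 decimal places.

11247.485

Midpoints: 149.5, 249.5, 349.5, 449.5
n = 71, Σfm = 22114.5, mean = 311.4718
Σfm² = 7675367.75
Σf(m − x̄)² = Σfm² − (Σfm)²/n = 7675367.75 − 22114.5²/71 = 787323.9437
Sample variance = 787323.9437 / 70 = 11247.4849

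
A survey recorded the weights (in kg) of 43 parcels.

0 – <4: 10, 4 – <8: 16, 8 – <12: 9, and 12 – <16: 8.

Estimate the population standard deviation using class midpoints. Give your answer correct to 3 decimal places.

Midpoints: 2, 6, 10, 14
n = 43, Σfm = 318, mean = 7.3953
Σfm² = 3084
Σf(m − x̄)² = Σfm² − (Σfm)²/n = 3084 − 318²/43 = 732.2791
Population variance = 732.2791 / 43 = 17.0297
Standard deviation = √17.0297 = 4.1267

4.127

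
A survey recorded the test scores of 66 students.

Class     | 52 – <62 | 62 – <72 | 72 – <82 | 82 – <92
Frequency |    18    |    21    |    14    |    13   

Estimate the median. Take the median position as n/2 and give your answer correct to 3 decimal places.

69.143

Cumulative frequencies: 18, 39, 53, 66
n = 66; position = n/2 = 33.
This falls in the class 62 – <72: L = 62, F = 18, f = 21, h = 10.
Median ≈ 62 + ((33 − 18) / 21) × 10 = 69.1429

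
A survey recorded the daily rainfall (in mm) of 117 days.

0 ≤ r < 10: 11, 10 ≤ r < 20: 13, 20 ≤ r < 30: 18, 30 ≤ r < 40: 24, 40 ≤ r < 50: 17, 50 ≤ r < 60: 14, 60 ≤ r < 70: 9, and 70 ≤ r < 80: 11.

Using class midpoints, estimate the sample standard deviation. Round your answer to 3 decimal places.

20.469

Midpoints: 5, 15, 25, 35, 45, 55, 65, 75
n = 117, Σfm = 4485, mean = 38.3333
Σfm² = 220525
Σf(m − x̄)² = Σfm² − (Σfm)²/n = 220525 − 4485²/117 = 48600.0000
Sample variance = 48600.0000 / 116 = 418.9655
Standard deviation = √418.9655 = 20.4686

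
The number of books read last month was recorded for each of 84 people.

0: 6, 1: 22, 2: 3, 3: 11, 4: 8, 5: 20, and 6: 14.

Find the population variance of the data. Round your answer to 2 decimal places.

Values: 0, 1, 2, 3, 4, 5, 6
n = 84, Σfx = 277, mean = 3.2976
Σfx² = 1265
Σf(x − x̄)² = Σfx² − (Σfx)²/n = 1265 − 277²/84 = 351.5595
Population variance = 351.5595 / 84 = 4.1852

4.19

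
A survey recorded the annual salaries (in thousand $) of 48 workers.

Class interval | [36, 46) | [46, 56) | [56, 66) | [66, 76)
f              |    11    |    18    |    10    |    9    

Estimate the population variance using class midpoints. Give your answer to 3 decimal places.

106.207

Midpoints: 41, 51, 61, 71
n = 48, Σfm = 2618, mean = 54.5417
Σfm² = 147888
Σf(m − x̄)² = Σfm² − (Σfm)²/n = 147888 − 2618²/48 = 5097.9167
Population variance = 5097.9167 / 48 = 106.2066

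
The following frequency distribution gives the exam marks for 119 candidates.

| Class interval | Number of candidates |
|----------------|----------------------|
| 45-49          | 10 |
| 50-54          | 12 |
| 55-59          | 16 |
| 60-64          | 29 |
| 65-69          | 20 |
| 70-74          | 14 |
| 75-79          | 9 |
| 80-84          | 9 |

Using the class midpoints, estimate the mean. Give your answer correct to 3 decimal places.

Midpoints: 47, 52, 57, 62, 67, 72, 77, 82
Σfm = 10×47 + 12×52 + 16×57 + 29×62 + 20×67 + 14×72 + 9×77 + 9×82 = 7583
n = Σf = 119
Mean = 7583 / 119 = 63.7227

63.723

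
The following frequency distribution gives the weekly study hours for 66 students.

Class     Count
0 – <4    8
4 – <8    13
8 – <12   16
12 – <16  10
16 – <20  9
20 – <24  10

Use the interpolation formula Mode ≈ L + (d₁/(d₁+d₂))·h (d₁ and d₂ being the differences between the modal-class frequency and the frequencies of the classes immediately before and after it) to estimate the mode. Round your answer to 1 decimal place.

Modal class: 8 – <12 (highest frequency 16).
d₁ = 16 − 13 = 3, d₂ = 16 − 10 = 6
Mode ≈ 8 + (3/(3+6)) × 4 = 8 + 1.3333 = 9.3333

9.3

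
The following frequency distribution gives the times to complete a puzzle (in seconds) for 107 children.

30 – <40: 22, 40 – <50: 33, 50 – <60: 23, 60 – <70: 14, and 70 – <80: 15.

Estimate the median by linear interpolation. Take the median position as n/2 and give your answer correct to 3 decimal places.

Cumulative frequencies: 22, 55, 78, 92, 107
n = 107; position = n/2 = 53.5.
This falls in the class 40 – <50: L = 40, F = 22, f = 33, h = 10.
Median ≈ 40 + ((53.5 − 22) / 33) × 10 = 49.5455

49.545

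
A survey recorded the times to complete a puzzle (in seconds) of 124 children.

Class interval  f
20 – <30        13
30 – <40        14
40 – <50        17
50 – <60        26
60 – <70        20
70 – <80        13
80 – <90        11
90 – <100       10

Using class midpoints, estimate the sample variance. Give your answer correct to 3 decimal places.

Midpoints: 25, 35, 45, 55, 65, 75, 85, 95
n = 124, Σfm = 7170, mean = 57.8226
Σfm² = 465700
Σf(m − x̄)² = Σfm² − (Σfm)²/n = 465700 − 7170²/124 = 51112.0968
Sample variance = 51112.0968 / 123 = 415.5455

415.546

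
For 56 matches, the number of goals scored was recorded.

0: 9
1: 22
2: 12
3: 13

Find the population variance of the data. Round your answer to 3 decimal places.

Values: 0, 1, 2, 3
n = 56, Σfx = 85, mean = 1.5179
Σfx² = 187
Σf(x − x̄)² = Σfx² − (Σfx)²/n = 187 − 85²/56 = 57.9821
Population variance = 57.9821 / 56 = 1.0354

1.035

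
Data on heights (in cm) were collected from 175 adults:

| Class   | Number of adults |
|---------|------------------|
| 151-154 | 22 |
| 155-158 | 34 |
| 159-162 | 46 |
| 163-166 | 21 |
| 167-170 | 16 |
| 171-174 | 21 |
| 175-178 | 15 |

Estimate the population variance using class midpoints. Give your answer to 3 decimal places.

53.131

Midpoints: 152.5, 156.5, 160.5, 164.5, 168.5, 172.5, 176.5
n = 175, Σfm = 28479.5, mean = 162.7400
Σfm² = 4644051.75
Σf(m − x̄)² = Σfm² − (Σfm)²/n = 4644051.75 − 28479.5²/175 = 9297.9200
Population variance = 9297.9200 / 175 = 53.1310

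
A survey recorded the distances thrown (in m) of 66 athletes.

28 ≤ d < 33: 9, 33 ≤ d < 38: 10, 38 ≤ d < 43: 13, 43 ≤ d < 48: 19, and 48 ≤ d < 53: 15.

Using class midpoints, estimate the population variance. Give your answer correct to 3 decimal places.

Midpoints: 30.5, 35.5, 40.5, 45.5, 50.5
n = 66, Σfm = 2778, mean = 42.0909
Σfm² = 119886.5
Σf(m − x̄)² = Σfm² − (Σfm)²/n = 119886.5 − 2778²/66 = 2957.9545
Population variance = 2957.9545 / 66 = 44.8175

44.817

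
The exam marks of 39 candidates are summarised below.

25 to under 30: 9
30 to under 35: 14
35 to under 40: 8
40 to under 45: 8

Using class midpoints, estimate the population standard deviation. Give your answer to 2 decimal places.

5.26

Midpoints: 27.5, 32.5, 37.5, 42.5
n = 39, Σfm = 1342.5, mean = 34.4231
Σfm² = 47293.75
Σf(m − x̄)² = Σfm² − (Σfm)²/n = 47293.75 − 1342.5²/39 = 1080.7692
Population variance = 1080.7692 / 39 = 27.7120
Standard deviation = √27.7120 = 5.2642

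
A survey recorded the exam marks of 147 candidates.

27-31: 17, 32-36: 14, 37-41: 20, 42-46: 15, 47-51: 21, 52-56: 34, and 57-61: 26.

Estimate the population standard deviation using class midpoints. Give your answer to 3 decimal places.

10.005

Midpoints: 29, 34, 39, 44, 49, 54, 59
n = 147, Σfm = 6808, mean = 46.3129
Σfm² = 330012
Σf(m − x̄)² = Σfm² − (Σfm)²/n = 330012 − 6808²/147 = 14713.6054
Population variance = 14713.6054 / 147 = 100.0926
Standard deviation = √100.0926 = 10.0046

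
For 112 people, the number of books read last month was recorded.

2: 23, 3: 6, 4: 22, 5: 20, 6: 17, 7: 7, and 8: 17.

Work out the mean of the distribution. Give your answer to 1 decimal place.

Values: 2, 3, 4, 5, 6, 7, 8
Σfx = 23×2 + 6×3 + 22×4 + 20×5 + 17×6 + 7×7 + 17×8 = 539
n = Σf = 112
Mean = 539 / 112 = 4.8125

4.8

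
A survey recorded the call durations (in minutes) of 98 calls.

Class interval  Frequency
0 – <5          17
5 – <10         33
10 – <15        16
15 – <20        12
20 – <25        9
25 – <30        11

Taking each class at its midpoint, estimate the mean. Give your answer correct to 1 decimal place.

Midpoints: 2.5, 7.5, 12.5, 17.5, 22.5, 27.5
Σfm = 17×2.5 + 33×7.5 + 16×12.5 + 12×17.5 + 9×22.5 + 11×27.5 = 1205
n = Σf = 98
Mean = 1205 / 98 = 12.2959

12.3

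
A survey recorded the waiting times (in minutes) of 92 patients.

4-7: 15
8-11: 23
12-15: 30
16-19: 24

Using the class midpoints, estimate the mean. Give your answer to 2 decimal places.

12.24

Midpoints: 5.5, 9.5, 13.5, 17.5
Σfm = 15×5.5 + 23×9.5 + 30×13.5 + 24×17.5 = 1126
n = Σf = 92
Mean = 1126 / 92 = 12.2391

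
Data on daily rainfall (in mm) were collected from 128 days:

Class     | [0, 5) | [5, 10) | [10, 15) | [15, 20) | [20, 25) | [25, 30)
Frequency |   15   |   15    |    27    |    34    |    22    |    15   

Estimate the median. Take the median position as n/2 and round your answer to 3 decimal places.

Cumulative frequencies: 15, 30, 57, 91, 113, 128
n = 128; position = n/2 = 64.
This falls in the class [15, 20): L = 15, F = 57, f = 34, h = 5.
Median ≈ 15 + ((64 − 57) / 34) × 5 = 16.0294

16.029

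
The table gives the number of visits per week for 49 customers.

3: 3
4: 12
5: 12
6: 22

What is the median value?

5

Cumulative frequencies: 3, 15, 27, 49
n = 49, so the median is the value in position (n+1)/2 = 25.
Position 25 falls at value 5.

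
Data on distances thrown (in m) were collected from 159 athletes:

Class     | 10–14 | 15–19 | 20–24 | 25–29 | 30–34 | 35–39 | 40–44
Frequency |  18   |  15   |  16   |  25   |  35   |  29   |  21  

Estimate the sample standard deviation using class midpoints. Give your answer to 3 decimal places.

9.399

Midpoints: 12, 17, 22, 27, 32, 37, 42
n = 159, Σfm = 4573, mean = 28.7610
Σfm² = 145481
Σf(m − x̄)² = Σfm² − (Σfm)²/n = 145481 − 4573²/159 = 13956.9182
Sample variance = 13956.9182 / 158 = 88.3349
Standard deviation = √88.3349 = 9.3987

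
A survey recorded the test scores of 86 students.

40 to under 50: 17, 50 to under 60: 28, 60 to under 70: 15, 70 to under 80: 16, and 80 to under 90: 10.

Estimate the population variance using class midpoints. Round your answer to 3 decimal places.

Midpoints: 45, 55, 65, 75, 85
n = 86, Σfm = 5330, mean = 61.9767
Σfm² = 344750
Σf(m − x̄)² = Σfm² − (Σfm)²/n = 344750 − 5330²/86 = 14413.9535
Population variance = 14413.9535 / 86 = 167.6041

167.604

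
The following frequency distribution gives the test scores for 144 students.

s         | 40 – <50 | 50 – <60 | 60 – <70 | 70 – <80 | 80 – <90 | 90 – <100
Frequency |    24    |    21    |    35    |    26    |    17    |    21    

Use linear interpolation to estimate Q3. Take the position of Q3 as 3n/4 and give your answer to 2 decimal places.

81.18

Cumulative frequencies: 24, 45, 80, 106, 123, 144
n = 144; position = 3n/4 = 108.
This falls in the class 80 – <90: L = 80, F = 106, f = 17, h = 10.
Upper quartile ≈ 80 + ((108 − 106) / 17) × 10 = 81.1765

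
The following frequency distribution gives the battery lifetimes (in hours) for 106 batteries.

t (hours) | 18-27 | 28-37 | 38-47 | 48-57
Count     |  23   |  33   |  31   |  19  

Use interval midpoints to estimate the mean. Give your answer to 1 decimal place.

Midpoints: 22.5, 32.5, 42.5, 52.5
Σfm = 23×22.5 + 33×32.5 + 31×42.5 + 19×52.5 = 3905
n = Σf = 106
Mean = 3905 / 106 = 36.8396

36.8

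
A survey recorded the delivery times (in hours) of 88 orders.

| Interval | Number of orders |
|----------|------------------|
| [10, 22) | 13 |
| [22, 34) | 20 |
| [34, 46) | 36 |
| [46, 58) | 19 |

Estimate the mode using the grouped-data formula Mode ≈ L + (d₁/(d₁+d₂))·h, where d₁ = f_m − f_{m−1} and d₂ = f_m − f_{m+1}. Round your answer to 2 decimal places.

Modal class: [34, 46) (highest frequency 36).
d₁ = 36 − 20 = 16, d₂ = 36 − 19 = 17
Mode ≈ 34 + (16/(16+17)) × 12 = 34 + 5.8182 = 39.8182

39.82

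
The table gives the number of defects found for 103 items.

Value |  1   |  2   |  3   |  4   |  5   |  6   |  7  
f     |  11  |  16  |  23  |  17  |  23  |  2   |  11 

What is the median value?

Cumulative frequencies: 11, 27, 50, 67, 90, 92, 103
n = 103, so the median is the value in position (n+1)/2 = 52.
Position 52 falls at value 4.

4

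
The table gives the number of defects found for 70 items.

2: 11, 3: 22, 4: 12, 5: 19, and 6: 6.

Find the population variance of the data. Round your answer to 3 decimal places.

1.523

Values: 2, 3, 4, 5, 6
n = 70, Σfx = 267, mean = 3.8143
Σfx² = 1125
Σf(x − x̄)² = Σfx² − (Σfx)²/n = 1125 − 267²/70 = 106.5857
Population variance = 106.5857 / 70 = 1.5227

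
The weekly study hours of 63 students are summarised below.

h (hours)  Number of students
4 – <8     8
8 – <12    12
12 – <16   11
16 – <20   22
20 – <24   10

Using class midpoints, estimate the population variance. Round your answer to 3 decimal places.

Midpoints: 6, 10, 14, 18, 22
n = 63, Σfm = 938, mean = 14.8889
Σfm² = 15612
Σf(m − x̄)² = Σfm² − (Σfm)²/n = 15612 − 938²/63 = 1646.2222
Population variance = 1646.2222 / 63 = 26.1305

26.131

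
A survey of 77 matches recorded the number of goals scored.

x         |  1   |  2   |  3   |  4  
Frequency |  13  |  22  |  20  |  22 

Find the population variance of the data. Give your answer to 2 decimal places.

Values: 1, 2, 3, 4
n = 77, Σfx = 205, mean = 2.6623
Σfx² = 633
Σf(x − x̄)² = Σfx² − (Σfx)²/n = 633 − 205²/77 = 87.2208
Population variance = 87.2208 / 77 = 1.1327

1.13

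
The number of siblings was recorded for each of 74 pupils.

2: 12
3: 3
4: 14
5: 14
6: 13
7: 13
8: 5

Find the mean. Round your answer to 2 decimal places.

4.97

Values: 2, 3, 4, 5, 6, 7, 8
Σfx = 12×2 + 3×3 + 14×4 + 14×5 + 13×6 + 13×7 + 5×8 = 368
n = Σf = 74
Mean = 368 / 74 = 4.9730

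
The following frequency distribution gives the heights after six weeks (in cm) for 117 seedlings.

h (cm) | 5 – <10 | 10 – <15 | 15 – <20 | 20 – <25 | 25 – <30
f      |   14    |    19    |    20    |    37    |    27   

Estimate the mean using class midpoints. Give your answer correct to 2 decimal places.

19.38

Midpoints: 7.5, 12.5, 17.5, 22.5, 27.5
Σfm = 14×7.5 + 19×12.5 + 20×17.5 + 37×22.5 + 27×27.5 = 2267.5
n = Σf = 117
Mean = 2267.5 / 117 = 19.3803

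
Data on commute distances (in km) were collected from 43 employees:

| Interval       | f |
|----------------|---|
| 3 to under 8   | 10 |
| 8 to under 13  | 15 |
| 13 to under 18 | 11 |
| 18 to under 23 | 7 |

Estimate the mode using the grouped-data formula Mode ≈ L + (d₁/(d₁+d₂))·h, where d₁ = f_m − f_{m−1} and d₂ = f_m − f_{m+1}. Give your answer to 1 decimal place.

10.8

Modal class: 8 to under 13 (highest frequency 15).
d₁ = 15 − 10 = 5, d₂ = 15 − 11 = 4
Mode ≈ 8 + (5/(5+4)) × 5 = 8 + 2.7778 = 10.7778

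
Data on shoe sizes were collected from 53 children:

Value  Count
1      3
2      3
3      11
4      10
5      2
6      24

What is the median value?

Cumulative frequencies: 3, 6, 17, 27, 29, 53
n = 53, so the median is the value in position (n+1)/2 = 27.
Position 27 falls at value 4.

4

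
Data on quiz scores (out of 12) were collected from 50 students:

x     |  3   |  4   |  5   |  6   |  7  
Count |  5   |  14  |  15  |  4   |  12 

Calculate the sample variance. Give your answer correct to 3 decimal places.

Values: 3, 4, 5, 6, 7
n = 50, Σfx = 254, mean = 5.0800
Σfx² = 1376
Σf(x − x̄)² = Σfx² − (Σfx)²/n = 1376 − 254²/50 = 85.6800
Sample variance = 85.6800 / 49 = 1.7486

1.749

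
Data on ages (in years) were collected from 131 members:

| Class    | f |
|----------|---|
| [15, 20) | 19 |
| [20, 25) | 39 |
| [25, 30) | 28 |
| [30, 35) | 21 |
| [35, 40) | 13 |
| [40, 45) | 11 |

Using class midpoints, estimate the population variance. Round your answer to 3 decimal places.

54.758

Midpoints: 17.5, 22.5, 27.5, 32.5, 37.5, 42.5
n = 131, Σfm = 3617.5, mean = 27.6145
Σfm² = 107068.75
Σf(m − x̄)² = Σfm² − (Σfm)²/n = 107068.75 − 3617.5²/131 = 7173.2824
Population variance = 7173.2824 / 131 = 54.7579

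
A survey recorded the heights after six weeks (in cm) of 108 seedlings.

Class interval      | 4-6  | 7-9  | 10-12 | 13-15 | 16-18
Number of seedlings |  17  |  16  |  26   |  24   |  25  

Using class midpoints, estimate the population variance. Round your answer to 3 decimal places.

16.889

Midpoints: 5, 8, 11, 14, 17
n = 108, Σfm = 1260, mean = 11.6667
Σfm² = 16524
Σf(m − x̄)² = Σfm² − (Σfm)²/n = 16524 − 1260²/108 = 1824.0000
Population variance = 1824.0000 / 108 = 16.8889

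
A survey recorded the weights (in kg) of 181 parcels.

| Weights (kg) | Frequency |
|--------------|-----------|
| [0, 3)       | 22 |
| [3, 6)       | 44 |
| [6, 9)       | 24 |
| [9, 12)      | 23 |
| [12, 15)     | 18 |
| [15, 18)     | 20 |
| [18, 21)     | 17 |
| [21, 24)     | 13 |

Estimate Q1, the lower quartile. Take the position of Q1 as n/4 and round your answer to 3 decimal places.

4.585

Cumulative frequencies: 22, 66, 90, 113, 131, 151, 168, 181
n = 181; position = n/4 = 45.25.
This falls in the class [3, 6): L = 3, F = 22, f = 44, h = 3.
Lower quartile ≈ 3 + ((45.25 − 22) / 44) × 3 = 4.5852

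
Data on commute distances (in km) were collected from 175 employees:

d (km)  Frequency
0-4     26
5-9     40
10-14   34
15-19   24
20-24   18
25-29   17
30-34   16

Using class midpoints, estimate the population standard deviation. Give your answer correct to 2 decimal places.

Midpoints: 2, 7, 12, 17, 22, 27, 32
n = 175, Σfm = 2515, mean = 14.3714
Σfm² = 51385
Σf(m − x̄)² = Σfm² − (Σfm)²/n = 51385 − 2515²/175 = 15240.8571
Population variance = 15240.8571 / 175 = 87.0906
Standard deviation = √87.0906 = 9.3322

9.33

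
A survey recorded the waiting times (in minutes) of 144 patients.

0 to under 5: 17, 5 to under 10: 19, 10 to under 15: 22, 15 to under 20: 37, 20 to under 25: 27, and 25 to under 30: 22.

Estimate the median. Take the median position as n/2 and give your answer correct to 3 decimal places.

16.892

Cumulative frequencies: 17, 36, 58, 95, 122, 144
n = 144; position = n/2 = 72.
This falls in the class 15 to under 20: L = 15, F = 58, f = 37, h = 5.
Median ≈ 15 + ((72 − 58) / 37) × 5 = 16.8919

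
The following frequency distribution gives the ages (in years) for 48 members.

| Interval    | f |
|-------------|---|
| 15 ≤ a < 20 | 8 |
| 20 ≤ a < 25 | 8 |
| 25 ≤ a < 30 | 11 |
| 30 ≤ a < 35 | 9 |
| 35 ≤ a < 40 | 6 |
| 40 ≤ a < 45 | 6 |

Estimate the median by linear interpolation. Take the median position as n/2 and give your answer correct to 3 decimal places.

Cumulative frequencies: 8, 16, 27, 36, 42, 48
n = 48; position = n/2 = 24.
This falls in the class 25 ≤ a < 30: L = 25, F = 16, f = 11, h = 5.
Median ≈ 25 + ((24 − 16) / 11) × 5 = 28.6364

28.636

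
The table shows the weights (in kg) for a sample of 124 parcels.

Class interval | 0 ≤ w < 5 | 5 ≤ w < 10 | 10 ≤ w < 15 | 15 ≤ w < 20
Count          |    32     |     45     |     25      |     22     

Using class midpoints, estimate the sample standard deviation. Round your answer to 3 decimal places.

Midpoints: 2.5, 7.5, 12.5, 17.5
n = 124, Σfm = 1115, mean = 8.9919
Σfm² = 13375
Σf(m − x̄)² = Σfm² − (Σfm)²/n = 13375 − 1115²/124 = 3348.9919
Sample variance = 3348.9919 / 123 = 27.2276
Standard deviation = √27.2276 = 5.2180

5.218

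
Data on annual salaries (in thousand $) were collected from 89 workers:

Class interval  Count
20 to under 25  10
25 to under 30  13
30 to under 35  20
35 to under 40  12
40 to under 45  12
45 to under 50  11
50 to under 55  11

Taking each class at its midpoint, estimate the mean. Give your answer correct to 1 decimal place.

37.0

Midpoints: 22.5, 27.5, 32.5, 37.5, 42.5, 47.5, 52.5
Σfm = 10×22.5 + 13×27.5 + 20×32.5 + 12×37.5 + 12×42.5 + 11×47.5 + 11×52.5 = 3292.5
n = Σf = 89
Mean = 3292.5 / 89 = 36.9944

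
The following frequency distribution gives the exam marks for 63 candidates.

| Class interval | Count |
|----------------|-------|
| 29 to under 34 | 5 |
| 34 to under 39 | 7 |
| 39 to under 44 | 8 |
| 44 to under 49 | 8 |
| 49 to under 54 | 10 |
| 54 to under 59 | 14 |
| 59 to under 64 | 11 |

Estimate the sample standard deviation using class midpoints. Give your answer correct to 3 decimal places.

9.581

Midpoints: 31.5, 36.5, 41.5, 46.5, 51.5, 56.5, 61.5
n = 63, Σfm = 3099.5, mean = 49.1984
Σfm² = 158181.75
Σf(m − x̄)² = Σfm² − (Σfm)²/n = 158181.75 − 3099.5²/63 = 5691.2698
Sample variance = 5691.2698 / 62 = 91.7947
Standard deviation = √91.7947 = 9.5810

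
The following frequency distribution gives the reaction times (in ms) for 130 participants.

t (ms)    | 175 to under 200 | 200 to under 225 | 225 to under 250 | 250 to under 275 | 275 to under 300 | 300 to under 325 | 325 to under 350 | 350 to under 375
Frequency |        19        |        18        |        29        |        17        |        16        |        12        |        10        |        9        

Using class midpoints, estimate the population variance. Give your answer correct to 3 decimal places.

Midpoints: 187.5, 212.5, 237.5, 262.5, 287.5, 312.5, 337.5, 362.5
n = 130, Σfm = 33725, mean = 259.4231
Σfm² = 9104062.5
Σf(m − x̄)² = Σfm² − (Σfm)²/n = 9104062.5 − 33725²/130 = 355019.2308
Population variance = 355019.2308 / 130 = 2730.9172

2730.917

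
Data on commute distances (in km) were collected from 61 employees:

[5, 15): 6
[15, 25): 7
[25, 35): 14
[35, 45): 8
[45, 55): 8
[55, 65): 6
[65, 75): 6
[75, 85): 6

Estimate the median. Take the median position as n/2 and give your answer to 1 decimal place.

39.4

Cumulative frequencies: 6, 13, 27, 35, 43, 49, 55, 61
n = 61; position = n/2 = 30.5.
This falls in the class [35, 45): L = 35, F = 27, f = 8, h = 10.
Median ≈ 35 + ((30.5 − 27) / 8) × 10 = 39.3750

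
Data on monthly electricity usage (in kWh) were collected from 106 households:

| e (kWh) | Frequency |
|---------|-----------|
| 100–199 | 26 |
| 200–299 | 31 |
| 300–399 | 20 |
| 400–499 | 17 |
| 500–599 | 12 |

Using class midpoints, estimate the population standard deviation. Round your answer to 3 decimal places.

131.522

Midpoints: 149.5, 249.5, 349.5, 449.5, 549.5
n = 106, Σfm = 32847, mean = 309.8774
Σfm² = 12012126.5
Σf(m − x̄)² = Σfm² − (Σfm)²/n = 12012126.5 − 32847²/106 = 1833584.9057
Population variance = 1833584.9057 / 106 = 17297.9708
Standard deviation = √17297.9708 = 131.5218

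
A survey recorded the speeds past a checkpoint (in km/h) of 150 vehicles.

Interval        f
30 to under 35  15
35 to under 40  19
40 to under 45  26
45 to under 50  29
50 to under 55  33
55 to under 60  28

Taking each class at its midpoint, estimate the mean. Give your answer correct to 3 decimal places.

46.833

Midpoints: 32.5, 37.5, 42.5, 47.5, 52.5, 57.5
Σfm = 15×32.5 + 19×37.5 + 26×42.5 + 29×47.5 + 33×52.5 + 28×57.5 = 7025
n = Σf = 150
Mean = 7025 / 150 = 46.8333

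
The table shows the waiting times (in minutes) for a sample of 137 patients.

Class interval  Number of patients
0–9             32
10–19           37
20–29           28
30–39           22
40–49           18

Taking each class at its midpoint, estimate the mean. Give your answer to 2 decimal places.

Midpoints: 4.5, 14.5, 24.5, 34.5, 44.5
Σfm = 32×4.5 + 37×14.5 + 28×24.5 + 22×34.5 + 18×44.5 = 2926.5
n = Σf = 137
Mean = 2926.5 / 137 = 21.3613

21.36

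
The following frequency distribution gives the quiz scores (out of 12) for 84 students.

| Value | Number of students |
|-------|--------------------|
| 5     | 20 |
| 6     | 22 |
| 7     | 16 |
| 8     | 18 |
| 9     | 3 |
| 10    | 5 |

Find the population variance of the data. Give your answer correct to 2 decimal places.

2.03

Values: 5, 6, 7, 8, 9, 10
n = 84, Σfx = 565, mean = 6.7262
Σfx² = 3971
Σf(x − x̄)² = Σfx² − (Σfx)²/n = 3971 − 565²/84 = 170.7024
Population variance = 170.7024 / 84 = 2.0322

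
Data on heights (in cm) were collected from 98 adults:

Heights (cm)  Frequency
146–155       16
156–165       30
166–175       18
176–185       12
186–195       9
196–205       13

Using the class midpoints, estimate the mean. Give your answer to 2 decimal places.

Midpoints: 150.5, 160.5, 170.5, 180.5, 190.5, 200.5
Σfm = 16×150.5 + 30×160.5 + 18×170.5 + 12×180.5 + 9×190.5 + 13×200.5 = 16779
n = Σf = 98
Mean = 16779 / 98 = 171.2143

171.21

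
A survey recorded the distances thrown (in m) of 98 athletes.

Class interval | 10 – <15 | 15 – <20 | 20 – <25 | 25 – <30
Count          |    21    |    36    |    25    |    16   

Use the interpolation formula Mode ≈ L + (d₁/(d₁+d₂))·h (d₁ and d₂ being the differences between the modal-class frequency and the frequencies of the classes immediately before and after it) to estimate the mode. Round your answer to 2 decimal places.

Modal class: 15 – <20 (highest frequency 36).
d₁ = 36 − 21 = 15, d₂ = 36 − 25 = 11
Mode ≈ 15 + (15/(15+11)) × 5 = 15 + 2.8846 = 17.8846

17.88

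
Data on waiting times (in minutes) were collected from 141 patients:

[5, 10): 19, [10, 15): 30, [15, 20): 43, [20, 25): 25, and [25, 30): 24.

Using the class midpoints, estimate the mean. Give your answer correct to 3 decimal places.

17.677

Midpoints: 7.5, 12.5, 17.5, 22.5, 27.5
Σfm = 19×7.5 + 30×12.5 + 43×17.5 + 25×22.5 + 24×27.5 = 2492.5
n = Σf = 141
Mean = 2492.5 / 141 = 17.6773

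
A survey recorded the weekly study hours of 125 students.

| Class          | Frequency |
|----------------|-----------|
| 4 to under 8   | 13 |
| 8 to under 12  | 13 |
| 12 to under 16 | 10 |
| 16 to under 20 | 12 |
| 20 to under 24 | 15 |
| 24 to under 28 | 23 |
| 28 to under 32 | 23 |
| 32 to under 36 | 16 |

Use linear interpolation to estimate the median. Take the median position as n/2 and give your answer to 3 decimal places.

Cumulative frequencies: 13, 26, 36, 48, 63, 86, 109, 125
n = 125; position = n/2 = 62.5.
This falls in the class 20 to under 24: L = 20, F = 48, f = 15, h = 4.
Median ≈ 20 + ((62.5 − 48) / 15) × 4 = 23.8667

23.867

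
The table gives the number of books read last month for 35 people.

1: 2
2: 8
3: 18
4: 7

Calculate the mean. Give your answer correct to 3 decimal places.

Values: 1, 2, 3, 4
Σfx = 2×1 + 8×2 + 18×3 + 7×4 = 100
n = Σf = 35
Mean = 100 / 35 = 2.8571

2.857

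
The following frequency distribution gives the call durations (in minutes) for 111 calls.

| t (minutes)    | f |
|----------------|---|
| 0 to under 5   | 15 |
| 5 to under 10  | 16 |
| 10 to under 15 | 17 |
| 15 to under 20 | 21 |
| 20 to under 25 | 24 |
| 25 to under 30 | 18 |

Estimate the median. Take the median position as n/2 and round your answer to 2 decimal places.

16.79

Cumulative frequencies: 15, 31, 48, 69, 93, 111
n = 111; position = n/2 = 55.5.
This falls in the class 15 to under 20: L = 15, F = 48, f = 21, h = 5.
Median ≈ 15 + ((55.5 − 48) / 21) × 5 = 16.7857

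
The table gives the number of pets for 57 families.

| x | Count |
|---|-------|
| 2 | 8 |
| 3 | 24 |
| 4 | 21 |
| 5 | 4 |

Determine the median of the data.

3

Cumulative frequencies: 8, 32, 53, 57
n = 57, so the median is the value in position (n+1)/2 = 29.
Position 29 falls at value 3.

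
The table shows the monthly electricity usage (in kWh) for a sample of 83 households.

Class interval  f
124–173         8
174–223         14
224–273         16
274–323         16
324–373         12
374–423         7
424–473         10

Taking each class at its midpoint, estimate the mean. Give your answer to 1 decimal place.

291.3

Midpoints: 148.5, 198.5, 248.5, 298.5, 348.5, 398.5, 448.5
Σfm = 8×148.5 + 14×198.5 + 16×248.5 + 16×298.5 + 12×348.5 + 7×398.5 + 10×448.5 = 24175.5
n = Σf = 83
Mean = 24175.5 / 83 = 291.2711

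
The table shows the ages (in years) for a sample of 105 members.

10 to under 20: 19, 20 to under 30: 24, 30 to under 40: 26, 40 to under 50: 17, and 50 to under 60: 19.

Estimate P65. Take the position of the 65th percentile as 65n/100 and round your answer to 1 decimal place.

Cumulative frequencies: 19, 43, 69, 86, 105
n = 105; position = 65n/100 = 68.25.
This falls in the class 30 to under 40: L = 30, F = 43, f = 26, h = 10.
65th percentile ≈ 30 + ((68.25 − 43) / 26) × 10 = 39.7115

39.7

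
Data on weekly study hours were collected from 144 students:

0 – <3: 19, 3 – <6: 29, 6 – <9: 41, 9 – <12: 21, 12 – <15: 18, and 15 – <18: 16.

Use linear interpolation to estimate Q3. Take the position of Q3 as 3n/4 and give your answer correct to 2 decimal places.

Cumulative frequencies: 19, 48, 89, 110, 128, 144
n = 144; position = 3n/4 = 108.
This falls in the class 9 – <12: L = 9, F = 89, f = 21, h = 3.
Upper quartile ≈ 9 + ((108 − 89) / 21) × 3 = 11.7143

11.71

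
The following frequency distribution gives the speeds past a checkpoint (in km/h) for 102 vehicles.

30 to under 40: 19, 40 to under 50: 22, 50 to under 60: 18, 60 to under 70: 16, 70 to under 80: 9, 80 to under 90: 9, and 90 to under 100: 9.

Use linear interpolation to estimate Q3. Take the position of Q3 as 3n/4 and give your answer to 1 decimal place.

Cumulative frequencies: 19, 41, 59, 75, 84, 93, 102
n = 102; position = 3n/4 = 76.5.
This falls in the class 70 to under 80: L = 70, F = 75, f = 9, h = 10.
Upper quartile ≈ 70 + ((76.5 − 75) / 9) × 10 = 71.6667

71.7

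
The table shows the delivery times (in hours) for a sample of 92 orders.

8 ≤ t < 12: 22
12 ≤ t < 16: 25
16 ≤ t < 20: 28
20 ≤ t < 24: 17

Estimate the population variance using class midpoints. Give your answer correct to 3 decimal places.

17.497

Midpoints: 10, 14, 18, 22
n = 92, Σfm = 1448, mean = 15.7391
Σfm² = 24400
Σf(m − x̄)² = Σfm² − (Σfm)²/n = 24400 − 1448²/92 = 1609.7391
Population variance = 1609.7391 / 92 = 17.4972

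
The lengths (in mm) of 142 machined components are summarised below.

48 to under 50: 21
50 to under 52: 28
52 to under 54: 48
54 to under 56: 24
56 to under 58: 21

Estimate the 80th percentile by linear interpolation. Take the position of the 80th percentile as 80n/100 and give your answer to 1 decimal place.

Cumulative frequencies: 21, 49, 97, 121, 142
n = 142; position = 80n/100 = 113.6.
This falls in the class 54 to under 56: L = 54, F = 97, f = 24, h = 2.
80th percentile ≈ 54 + ((113.6 − 97) / 24) × 2 = 55.3833

55.4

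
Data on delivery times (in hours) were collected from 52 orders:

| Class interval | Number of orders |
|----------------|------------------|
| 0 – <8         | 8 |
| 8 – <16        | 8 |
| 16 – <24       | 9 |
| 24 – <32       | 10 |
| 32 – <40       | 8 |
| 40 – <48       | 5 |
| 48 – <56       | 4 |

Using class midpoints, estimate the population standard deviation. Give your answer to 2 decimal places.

Midpoints: 4, 12, 20, 28, 36, 44, 52
n = 52, Σfm = 1304, mean = 25.0769
Σfm² = 43584
Σf(m − x̄)² = Σfm² − (Σfm)²/n = 43584 − 1304²/52 = 10883.6923
Population variance = 10883.6923 / 52 = 209.3018
Standard deviation = √209.3018 = 14.4673

14.47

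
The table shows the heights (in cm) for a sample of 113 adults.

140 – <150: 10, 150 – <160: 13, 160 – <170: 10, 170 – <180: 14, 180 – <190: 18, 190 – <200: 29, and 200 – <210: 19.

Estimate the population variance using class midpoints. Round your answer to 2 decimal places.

369.27

Midpoints: 145, 155, 165, 175, 185, 195, 205
n = 113, Σfm = 20445, mean = 180.9292
Σfm² = 3740825
Σf(m − x̄)² = Σfm² − (Σfm)²/n = 3740825 − 20445²/113 = 41727.4336
Population variance = 41727.4336 / 113 = 369.2693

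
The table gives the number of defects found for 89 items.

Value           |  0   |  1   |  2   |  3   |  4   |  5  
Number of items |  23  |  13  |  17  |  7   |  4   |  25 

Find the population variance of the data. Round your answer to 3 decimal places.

Values: 0, 1, 2, 3, 4, 5
n = 89, Σfx = 209, mean = 2.3483
Σfx² = 833
Σf(x − x̄)² = Σfx² − (Σfx)²/n = 833 − 209²/89 = 342.2022
Population variance = 342.2022 / 89 = 3.8450

3.845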